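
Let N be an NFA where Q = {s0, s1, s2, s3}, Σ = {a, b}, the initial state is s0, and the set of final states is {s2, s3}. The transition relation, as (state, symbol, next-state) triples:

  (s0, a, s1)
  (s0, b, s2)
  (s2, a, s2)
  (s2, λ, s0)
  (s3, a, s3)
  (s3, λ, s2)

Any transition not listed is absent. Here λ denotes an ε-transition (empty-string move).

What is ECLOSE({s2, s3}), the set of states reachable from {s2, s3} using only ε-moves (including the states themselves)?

{s0, s2, s3}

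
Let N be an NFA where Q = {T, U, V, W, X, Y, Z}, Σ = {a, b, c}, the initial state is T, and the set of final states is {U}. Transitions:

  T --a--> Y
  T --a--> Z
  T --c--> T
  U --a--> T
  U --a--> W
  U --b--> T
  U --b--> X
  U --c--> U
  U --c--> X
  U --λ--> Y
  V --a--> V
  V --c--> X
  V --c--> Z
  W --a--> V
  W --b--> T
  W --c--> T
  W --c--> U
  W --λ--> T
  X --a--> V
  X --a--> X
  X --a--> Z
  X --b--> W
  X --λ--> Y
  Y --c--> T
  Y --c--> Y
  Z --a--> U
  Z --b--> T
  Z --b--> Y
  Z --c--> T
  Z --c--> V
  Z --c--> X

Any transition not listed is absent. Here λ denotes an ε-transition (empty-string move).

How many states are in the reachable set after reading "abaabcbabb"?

Start in {T}.
Read 'a': {T} → {Y, Z}.
Read 'b': {Y, Z} → {T, Y}.
Read 'a': {T, Y} → {Y, Z}.
Read 'a': {Y, Z} → {U, Y}.
Read 'b': {U, Y} → {T, X, Y}.
Read 'c': {T, X, Y} → {T, Y}.
Read 'b': {T, Y} → ∅.
The set is empty and remains empty for the remaining 3 symbols.
That set has 0 states.

0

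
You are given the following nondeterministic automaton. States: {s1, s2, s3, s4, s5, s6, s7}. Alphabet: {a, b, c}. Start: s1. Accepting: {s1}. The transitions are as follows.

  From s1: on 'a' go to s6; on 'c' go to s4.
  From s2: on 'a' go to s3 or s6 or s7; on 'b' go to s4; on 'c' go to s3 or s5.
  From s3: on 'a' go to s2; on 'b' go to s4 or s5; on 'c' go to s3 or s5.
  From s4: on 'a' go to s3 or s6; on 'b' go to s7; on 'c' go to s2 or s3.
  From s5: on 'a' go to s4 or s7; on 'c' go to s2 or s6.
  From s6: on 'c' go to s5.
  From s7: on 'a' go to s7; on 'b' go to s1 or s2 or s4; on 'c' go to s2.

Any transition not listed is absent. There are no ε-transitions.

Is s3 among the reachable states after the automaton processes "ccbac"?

Start in {s1}.
Read 'c': s1→{s4}; now {s4}.
Read 'c': s4→{s2, s3}; now {s2, s3}.
Read 'b': s2→{s4}, s3→{s4, s5}; now {s4, s5}.
Read 'a': s4→{s3, s6}, s5→{s4, s7}; now {s3, s4, s6, s7}.
Read 'c': s3→{s3, s5}, s4→{s2, s3}, s6→{s5}, s7→{s2}; now {s2, s3, s5}.
State s3 is in {s2, s3, s5}.

Yes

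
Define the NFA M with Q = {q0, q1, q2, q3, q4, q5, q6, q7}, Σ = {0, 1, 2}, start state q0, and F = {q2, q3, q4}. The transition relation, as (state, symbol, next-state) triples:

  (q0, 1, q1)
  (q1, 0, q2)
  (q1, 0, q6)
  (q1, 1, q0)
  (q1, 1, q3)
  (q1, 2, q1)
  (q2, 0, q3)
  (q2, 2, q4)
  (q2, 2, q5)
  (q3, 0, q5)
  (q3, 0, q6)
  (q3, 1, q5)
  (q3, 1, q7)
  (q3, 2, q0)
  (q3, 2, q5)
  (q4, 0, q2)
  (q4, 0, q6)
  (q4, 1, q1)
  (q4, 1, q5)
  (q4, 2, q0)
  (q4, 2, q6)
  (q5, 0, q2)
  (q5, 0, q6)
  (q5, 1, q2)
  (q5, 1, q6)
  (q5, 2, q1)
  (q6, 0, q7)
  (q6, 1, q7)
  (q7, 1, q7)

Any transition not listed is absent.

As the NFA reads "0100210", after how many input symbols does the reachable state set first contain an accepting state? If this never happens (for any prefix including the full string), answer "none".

none

Start in {q0}.
Read '0': q0→∅; now ∅.
The set is empty and remains empty for the remaining 6 symbols.
No reachable set along the way intersects F.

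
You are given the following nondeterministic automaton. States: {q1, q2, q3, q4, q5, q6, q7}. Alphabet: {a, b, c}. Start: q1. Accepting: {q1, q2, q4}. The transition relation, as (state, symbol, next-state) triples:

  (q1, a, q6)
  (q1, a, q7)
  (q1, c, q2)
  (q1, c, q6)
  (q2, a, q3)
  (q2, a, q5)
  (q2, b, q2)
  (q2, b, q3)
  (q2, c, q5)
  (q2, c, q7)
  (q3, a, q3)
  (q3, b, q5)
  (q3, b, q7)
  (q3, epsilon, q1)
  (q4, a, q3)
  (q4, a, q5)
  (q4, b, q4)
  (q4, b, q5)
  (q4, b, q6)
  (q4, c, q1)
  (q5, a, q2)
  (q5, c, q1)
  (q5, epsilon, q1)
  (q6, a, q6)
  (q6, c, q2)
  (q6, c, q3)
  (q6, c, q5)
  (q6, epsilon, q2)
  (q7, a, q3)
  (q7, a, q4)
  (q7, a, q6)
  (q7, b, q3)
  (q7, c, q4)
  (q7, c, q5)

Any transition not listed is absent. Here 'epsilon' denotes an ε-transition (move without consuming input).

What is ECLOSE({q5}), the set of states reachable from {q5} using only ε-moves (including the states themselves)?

Begin with {q5}.
ε-move q5 → q1; add q1.

{q1, q5}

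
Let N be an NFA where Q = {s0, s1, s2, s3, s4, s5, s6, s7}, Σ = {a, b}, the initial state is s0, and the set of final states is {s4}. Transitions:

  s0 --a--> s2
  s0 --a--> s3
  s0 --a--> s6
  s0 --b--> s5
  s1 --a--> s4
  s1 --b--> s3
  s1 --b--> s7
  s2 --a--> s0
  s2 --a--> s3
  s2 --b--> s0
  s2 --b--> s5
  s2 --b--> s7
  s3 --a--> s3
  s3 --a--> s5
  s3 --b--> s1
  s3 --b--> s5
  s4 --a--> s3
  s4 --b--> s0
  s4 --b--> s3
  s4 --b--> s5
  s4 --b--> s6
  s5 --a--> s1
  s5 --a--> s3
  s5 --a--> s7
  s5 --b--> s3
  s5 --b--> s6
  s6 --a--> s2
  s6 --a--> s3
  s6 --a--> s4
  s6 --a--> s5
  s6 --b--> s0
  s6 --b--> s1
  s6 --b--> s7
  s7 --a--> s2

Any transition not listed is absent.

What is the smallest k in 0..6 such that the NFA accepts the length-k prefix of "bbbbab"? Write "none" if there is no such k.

5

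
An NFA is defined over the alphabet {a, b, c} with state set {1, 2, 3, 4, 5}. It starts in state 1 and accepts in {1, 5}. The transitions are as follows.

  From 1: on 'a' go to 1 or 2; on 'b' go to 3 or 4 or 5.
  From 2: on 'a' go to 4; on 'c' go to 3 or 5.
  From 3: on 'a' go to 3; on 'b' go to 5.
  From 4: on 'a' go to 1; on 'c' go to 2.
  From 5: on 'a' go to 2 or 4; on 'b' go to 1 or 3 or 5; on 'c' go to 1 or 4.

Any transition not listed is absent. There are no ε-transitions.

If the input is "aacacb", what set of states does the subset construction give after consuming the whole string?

{1, 3, 5}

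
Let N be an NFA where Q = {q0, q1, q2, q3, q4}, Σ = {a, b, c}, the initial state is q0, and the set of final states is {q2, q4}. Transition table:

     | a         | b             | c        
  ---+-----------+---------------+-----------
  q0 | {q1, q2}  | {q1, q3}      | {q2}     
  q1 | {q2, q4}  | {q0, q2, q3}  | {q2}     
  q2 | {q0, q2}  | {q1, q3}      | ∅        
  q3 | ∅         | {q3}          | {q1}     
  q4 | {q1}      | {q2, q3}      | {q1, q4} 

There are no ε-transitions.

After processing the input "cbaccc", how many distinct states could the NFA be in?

3

Start in {q0}.
Read 'c': {q0} → {q2}.
Read 'b': {q2} → {q1, q3}.
Read 'a': {q1, q3} → {q2, q4}.
Read 'c': {q2, q4} → {q1, q4}.
Read 'c': {q1, q4} → {q1, q2, q4}.
Read 'c': {q1, q2, q4} → {q1, q2, q4}.
That set has 3 states.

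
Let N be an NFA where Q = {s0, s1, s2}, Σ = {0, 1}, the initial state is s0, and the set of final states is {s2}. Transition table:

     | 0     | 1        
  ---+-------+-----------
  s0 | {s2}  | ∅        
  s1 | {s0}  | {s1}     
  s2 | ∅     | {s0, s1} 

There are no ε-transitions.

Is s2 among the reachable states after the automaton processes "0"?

Start in {s0}.
Read '0': s0→{s2}; now {s2}.
State s2 is in {s2}.

Yes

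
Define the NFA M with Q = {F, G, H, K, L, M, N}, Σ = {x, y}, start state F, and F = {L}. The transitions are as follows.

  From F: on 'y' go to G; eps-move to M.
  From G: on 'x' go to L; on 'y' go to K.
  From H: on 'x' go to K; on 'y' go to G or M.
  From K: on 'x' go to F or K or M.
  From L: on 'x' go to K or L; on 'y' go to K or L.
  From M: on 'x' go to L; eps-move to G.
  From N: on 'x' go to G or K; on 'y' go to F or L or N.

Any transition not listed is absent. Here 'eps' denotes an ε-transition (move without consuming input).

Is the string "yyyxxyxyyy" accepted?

Start: ε-closure({F}) = {F, G, M}.
Read 'y': {F, G, M} → {G, K}.
Read 'y': {G, K} → {K}.
Read 'y': {K} → ∅.
The set is empty and remains empty for the remaining 7 symbols.
The final set ∅ contains no accepting state.

No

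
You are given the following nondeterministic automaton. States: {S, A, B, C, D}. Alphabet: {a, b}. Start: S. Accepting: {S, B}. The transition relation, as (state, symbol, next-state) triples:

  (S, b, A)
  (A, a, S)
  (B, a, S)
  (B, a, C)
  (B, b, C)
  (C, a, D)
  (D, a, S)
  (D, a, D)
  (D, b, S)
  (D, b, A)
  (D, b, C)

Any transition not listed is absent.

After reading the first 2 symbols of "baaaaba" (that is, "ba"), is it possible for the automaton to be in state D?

No

Start in {S}.
Read 'b': {S} → {A}.
Read 'a': {A} → {S}.
State D is not in {S}.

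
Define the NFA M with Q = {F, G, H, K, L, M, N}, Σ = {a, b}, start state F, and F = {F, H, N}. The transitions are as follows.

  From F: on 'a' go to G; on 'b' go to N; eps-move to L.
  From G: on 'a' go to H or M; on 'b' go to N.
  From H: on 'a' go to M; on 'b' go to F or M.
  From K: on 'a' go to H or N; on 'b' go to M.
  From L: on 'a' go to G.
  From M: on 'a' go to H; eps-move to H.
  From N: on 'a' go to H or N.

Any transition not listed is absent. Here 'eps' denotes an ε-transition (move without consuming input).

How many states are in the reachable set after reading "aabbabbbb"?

Start: ε-closure({F}) = {F, L}.
Read 'a': F→{G}, L→{G}; now {G}.
Read 'a': G→{H, M}; now {H, M}.
Read 'b': H→{F, M}, M→∅; union {F, M}; ε-closure = {F, H, L, M}.
Read 'b': F→{N}, H→{F, M}, L→∅, M→∅; union {F, M, N}; ε-closure = {F, H, L, M, N}.
Read 'a': F→{G}, H→{M}, L→{G}, M→{H}, N→{H, N}; now {G, H, M, N}.
Read 'b': G→{N}, H→{F, M}, M→∅, N→∅; union {F, M, N}; ε-closure = {F, H, L, M, N}.
Read 'b': F→{N}, H→{F, M}, L→∅, M→∅, N→∅; union {F, M, N}; ε-closure = {F, H, L, M, N}.
Read 'b': F→{N}, H→{F, M}, L→∅, M→∅, N→∅; union {F, M, N}; ε-closure = {F, H, L, M, N}.
Read 'b': F→{N}, H→{F, M}, L→∅, M→∅, N→∅; union {F, M, N}; ε-closure = {F, H, L, M, N}.
That set has 5 states.

5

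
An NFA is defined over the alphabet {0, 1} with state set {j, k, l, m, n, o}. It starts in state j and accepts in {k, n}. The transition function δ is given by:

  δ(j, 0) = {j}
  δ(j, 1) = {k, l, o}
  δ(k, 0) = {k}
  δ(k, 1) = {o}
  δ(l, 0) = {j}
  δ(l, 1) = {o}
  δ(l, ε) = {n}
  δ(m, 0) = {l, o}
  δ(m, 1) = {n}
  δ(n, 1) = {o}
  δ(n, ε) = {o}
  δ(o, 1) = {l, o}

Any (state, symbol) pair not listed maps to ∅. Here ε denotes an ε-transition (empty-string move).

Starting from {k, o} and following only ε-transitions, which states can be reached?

Begin with {k, o}.
No ε-moves leave this set, so the closure equals the set itself.

{k, o}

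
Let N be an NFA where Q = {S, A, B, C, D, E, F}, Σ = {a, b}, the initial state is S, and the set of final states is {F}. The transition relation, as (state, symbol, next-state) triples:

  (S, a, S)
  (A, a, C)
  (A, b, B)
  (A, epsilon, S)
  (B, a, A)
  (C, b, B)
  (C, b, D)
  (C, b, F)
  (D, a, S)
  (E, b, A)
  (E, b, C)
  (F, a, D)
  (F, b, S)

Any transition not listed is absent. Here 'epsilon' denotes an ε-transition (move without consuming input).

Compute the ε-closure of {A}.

Begin with {A}.
ε-move A → S; add S.

{S, A}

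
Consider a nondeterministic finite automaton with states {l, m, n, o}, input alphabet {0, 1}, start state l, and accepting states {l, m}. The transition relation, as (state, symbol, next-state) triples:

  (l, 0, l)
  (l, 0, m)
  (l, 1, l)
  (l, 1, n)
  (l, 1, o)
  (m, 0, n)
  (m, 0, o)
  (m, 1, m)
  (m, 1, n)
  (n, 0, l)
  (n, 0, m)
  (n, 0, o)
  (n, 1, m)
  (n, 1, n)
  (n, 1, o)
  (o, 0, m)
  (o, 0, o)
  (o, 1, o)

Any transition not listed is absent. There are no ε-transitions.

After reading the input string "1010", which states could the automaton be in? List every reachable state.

Start in {l}.
Read '1': l→{l, n, o}; now {l, n, o}.
Read '0': l→{l, m}, n→{l, m, o}, o→{m, o}; now {l, m, o}.
Read '1': l→{l, n, o}, m→{m, n}, o→{o}; now {l, m, n, o}.
Read '0': l→{l, m}, m→{n, o}, n→{l, m, o}, o→{m, o}; now {l, m, n, o}.

{l, m, n, o}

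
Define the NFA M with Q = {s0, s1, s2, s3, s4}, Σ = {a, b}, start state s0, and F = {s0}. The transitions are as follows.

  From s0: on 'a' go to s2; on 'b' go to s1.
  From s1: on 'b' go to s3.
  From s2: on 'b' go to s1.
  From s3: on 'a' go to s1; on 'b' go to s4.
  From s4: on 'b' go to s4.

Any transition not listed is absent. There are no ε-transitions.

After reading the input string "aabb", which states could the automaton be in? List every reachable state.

∅

Start in {s0}.
Read 'a': {s0} → {s2}.
Read 'a': {s2} → ∅.
The set is empty and remains empty for the remaining 2 symbols.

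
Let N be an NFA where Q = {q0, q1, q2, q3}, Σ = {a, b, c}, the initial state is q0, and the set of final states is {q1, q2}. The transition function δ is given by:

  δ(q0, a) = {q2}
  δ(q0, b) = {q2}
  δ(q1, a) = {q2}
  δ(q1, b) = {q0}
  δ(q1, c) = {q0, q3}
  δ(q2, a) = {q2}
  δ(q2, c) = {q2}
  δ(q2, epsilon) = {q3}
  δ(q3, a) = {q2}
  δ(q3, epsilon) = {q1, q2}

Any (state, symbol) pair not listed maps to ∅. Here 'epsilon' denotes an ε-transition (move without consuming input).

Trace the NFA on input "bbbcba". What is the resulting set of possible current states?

Start in {q0}.
Read 'b': q0→{q2}; union {q2}; ε-closure = {q1, q2, q3}.
Read 'b': q1→{q0}, q2→∅, q3→∅; now {q0}.
Read 'b': q0→{q2}; union {q2}; ε-closure = {q1, q2, q3}.
Read 'c': q1→{q0, q3}, q2→{q2}, q3→∅; union {q0, q2, q3}; ε-closure = {q0, q1, q2, q3}.
Read 'b': q0→{q2}, q1→{q0}, q2→∅, q3→∅; union {q0, q2}; ε-closure = {q0, q1, q2, q3}.
Read 'a': q0→{q2}, q1→{q2}, q2→{q2}, q3→{q2}; union {q2}; ε-closure = {q1, q2, q3}.

{q1, q2, q3}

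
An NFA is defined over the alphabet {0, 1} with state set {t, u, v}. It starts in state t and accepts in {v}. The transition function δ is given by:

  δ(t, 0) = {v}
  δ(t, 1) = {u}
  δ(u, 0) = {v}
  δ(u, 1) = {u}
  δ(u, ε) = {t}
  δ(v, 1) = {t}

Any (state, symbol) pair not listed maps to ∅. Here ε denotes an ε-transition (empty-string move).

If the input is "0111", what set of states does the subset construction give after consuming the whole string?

Start in {t}.
Read '0': {t} → {v}.
Read '1': {v} → {t}.
Read '1': {t} → {t, u}.
Read '1': {t, u} → {t, u}.

{t, u}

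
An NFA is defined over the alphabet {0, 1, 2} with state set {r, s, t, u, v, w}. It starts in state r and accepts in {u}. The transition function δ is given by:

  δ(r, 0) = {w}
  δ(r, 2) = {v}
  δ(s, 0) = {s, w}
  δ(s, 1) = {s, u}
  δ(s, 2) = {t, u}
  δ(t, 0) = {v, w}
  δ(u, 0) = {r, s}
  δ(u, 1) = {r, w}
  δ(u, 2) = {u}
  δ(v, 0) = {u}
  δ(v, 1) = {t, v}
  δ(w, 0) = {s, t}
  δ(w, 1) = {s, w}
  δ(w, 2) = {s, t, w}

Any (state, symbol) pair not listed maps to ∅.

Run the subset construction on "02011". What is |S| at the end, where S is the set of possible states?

Start in {r}.
Read '0': r→{w}; now {w}.
Read '2': w→{s, t, w}; now {s, t, w}.
Read '0': s→{s, w}, t→{v, w}, w→{s, t}; now {s, t, v, w}.
Read '1': s→{s, u}, t→∅, v→{t, v}, w→{s, w}; now {s, t, u, v, w}.
Read '1': s→{s, u}, t→∅, u→{r, w}, v→{t, v}, w→{s, w}; now {r, s, t, u, v, w}.
That set has 6 states.

6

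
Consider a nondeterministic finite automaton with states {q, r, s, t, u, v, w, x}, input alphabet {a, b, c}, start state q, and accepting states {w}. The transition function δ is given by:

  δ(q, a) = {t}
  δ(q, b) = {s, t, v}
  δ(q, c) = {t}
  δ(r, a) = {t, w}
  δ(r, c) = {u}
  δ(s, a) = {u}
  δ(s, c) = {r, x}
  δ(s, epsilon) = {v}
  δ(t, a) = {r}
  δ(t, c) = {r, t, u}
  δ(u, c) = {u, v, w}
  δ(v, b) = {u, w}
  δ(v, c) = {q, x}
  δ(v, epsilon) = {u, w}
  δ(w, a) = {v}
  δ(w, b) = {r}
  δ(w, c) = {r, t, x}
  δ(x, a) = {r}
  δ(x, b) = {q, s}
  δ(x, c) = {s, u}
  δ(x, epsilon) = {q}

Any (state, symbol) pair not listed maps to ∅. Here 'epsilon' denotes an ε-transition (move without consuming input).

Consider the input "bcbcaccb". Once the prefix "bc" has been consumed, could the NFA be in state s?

No

Start in {q}.
Read 'b': {q} → {s, t, u, v, w}.
Read 'c': {s, t, u, v, w} → {q, r, t, u, v, w, x}.
State s is not in {q, r, t, u, v, w, x}.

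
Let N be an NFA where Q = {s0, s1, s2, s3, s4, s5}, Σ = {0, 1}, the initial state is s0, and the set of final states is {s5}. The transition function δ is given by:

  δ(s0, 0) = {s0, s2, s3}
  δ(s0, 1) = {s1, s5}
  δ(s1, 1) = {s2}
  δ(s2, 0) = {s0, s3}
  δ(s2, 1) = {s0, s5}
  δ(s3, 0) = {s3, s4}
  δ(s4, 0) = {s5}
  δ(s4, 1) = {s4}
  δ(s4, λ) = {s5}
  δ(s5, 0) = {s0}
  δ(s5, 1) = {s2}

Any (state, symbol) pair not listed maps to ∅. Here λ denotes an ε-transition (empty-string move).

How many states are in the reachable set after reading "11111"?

Start in {s0}.
Read '1': {s0} → {s1, s5}.
Read '1': {s1, s5} → {s2}.
Read '1': {s2} → {s0, s5}.
Read '1': {s0, s5} → {s1, s2, s5}.
Read '1': {s1, s2, s5} → {s0, s2, s5}.
That set has 3 states.

3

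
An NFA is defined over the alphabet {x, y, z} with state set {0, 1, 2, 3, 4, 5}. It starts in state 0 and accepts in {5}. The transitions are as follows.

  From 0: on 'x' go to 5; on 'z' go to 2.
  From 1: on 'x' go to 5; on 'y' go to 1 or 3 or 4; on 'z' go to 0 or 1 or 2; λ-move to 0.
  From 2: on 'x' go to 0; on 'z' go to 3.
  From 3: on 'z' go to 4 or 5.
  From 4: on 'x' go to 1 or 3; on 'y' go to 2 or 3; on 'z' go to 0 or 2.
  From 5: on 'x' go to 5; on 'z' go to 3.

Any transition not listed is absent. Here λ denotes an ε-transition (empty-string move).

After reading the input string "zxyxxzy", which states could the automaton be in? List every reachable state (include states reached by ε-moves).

∅

Start in {0}.
Read 'z': {0} → {2}.
Read 'x': {2} → {0}.
Read 'y': {0} → ∅.
The set is empty and remains empty for the remaining 4 symbols.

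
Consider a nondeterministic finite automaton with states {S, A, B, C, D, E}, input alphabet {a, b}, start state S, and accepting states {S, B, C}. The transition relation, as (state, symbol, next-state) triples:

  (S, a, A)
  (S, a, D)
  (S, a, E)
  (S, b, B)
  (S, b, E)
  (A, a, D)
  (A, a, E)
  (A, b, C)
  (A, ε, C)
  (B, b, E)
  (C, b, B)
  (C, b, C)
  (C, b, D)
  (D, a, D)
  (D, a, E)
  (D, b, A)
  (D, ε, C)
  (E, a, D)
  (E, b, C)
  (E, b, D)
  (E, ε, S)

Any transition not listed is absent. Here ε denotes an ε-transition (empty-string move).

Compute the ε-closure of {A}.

{A, C}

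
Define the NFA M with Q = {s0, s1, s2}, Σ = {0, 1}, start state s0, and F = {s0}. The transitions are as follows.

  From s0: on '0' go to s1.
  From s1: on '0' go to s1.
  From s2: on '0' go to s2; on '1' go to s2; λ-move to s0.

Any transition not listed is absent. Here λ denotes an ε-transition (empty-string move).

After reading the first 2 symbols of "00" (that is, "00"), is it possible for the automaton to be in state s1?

Start in {s0}.
Read '0': s0→{s1}; now {s1}.
Read '0': s1→{s1}; now {s1}.
State s1 is in {s1}.

Yes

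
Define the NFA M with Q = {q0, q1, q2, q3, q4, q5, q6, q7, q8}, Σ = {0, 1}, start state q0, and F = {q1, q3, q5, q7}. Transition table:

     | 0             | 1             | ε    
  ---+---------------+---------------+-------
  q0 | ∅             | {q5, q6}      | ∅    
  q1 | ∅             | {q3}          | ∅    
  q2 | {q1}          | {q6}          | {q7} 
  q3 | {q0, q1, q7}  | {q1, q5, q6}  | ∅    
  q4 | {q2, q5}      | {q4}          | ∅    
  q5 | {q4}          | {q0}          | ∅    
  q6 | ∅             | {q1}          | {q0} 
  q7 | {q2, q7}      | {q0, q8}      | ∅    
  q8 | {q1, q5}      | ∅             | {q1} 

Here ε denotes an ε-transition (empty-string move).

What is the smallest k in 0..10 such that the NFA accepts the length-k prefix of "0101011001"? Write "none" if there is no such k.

Start in {q0}.
Read '0': {q0} → ∅.
The set is empty and remains empty for the remaining 9 symbols.
No reachable set along the way intersects F.

none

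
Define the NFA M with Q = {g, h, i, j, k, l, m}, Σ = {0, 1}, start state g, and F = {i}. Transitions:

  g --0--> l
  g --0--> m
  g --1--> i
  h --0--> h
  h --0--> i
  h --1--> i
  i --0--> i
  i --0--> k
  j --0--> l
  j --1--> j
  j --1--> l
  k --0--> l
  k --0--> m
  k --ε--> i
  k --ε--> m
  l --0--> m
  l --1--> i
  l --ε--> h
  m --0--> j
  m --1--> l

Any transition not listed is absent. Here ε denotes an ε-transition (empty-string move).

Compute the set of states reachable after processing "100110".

{h, i, k, l, m}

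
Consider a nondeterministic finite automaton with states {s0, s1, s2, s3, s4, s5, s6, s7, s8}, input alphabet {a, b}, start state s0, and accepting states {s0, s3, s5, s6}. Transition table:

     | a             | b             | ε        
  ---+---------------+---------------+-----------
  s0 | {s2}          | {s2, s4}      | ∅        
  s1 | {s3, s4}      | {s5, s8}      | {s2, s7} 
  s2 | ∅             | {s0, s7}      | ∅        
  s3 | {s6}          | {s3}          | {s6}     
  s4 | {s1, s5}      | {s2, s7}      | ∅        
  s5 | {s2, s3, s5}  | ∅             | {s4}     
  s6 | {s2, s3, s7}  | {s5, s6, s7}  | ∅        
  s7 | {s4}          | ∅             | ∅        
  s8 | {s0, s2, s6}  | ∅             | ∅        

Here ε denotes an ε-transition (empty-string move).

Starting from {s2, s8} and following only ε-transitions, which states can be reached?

Begin with {s2, s8}.
No ε-moves leave this set, so the closure equals the set itself.

{s2, s8}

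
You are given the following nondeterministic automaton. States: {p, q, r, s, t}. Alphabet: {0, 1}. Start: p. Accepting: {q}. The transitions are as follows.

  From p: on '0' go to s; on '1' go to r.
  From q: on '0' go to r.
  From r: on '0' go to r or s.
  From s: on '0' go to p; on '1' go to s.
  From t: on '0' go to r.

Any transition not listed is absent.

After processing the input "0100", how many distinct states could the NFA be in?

1

Start in {p}.
Read '0': p→{s}; now {s}.
Read '1': s→{s}; now {s}.
Read '0': s→{p}; now {p}.
Read '0': p→{s}; now {s}.
That set has 1 state.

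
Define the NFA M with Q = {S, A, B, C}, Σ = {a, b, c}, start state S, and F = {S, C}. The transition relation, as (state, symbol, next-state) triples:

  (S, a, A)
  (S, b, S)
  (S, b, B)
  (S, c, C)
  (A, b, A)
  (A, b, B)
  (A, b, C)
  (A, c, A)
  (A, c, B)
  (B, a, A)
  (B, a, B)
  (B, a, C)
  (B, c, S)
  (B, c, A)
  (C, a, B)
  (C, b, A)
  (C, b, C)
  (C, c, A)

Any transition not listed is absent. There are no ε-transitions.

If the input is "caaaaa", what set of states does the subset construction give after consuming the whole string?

{A, B, C}

Start in {S}.
Read 'c': {S} → {C}.
Read 'a': {C} → {B}.
Read 'a': {B} → {A, B, C}.
Read 'a': {A, B, C} → {A, B, C}.
Read 'a': {A, B, C} → {A, B, C}.
Read 'a': {A, B, C} → {A, B, C}.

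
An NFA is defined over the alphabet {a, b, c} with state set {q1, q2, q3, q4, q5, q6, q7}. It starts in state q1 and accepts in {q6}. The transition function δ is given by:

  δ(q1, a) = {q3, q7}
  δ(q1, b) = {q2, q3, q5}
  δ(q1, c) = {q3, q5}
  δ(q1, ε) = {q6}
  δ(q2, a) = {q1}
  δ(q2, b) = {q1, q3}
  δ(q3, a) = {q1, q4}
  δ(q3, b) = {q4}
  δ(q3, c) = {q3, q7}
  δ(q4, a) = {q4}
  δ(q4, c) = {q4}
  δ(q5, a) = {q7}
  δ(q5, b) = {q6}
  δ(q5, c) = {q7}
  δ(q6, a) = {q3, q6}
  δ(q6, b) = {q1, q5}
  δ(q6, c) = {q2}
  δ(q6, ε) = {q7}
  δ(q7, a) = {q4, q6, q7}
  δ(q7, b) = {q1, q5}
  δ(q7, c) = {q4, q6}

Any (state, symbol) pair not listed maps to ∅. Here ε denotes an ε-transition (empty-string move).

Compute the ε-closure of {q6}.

Begin with {q6}.
ε-move q6 → q7; add q7.

{q6, q7}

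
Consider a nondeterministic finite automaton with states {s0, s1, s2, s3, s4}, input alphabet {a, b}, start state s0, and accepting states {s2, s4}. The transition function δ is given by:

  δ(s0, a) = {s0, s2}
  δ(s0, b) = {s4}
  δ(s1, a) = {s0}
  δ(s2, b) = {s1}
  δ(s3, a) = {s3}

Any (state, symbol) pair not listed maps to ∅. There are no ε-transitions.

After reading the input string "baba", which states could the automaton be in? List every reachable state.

∅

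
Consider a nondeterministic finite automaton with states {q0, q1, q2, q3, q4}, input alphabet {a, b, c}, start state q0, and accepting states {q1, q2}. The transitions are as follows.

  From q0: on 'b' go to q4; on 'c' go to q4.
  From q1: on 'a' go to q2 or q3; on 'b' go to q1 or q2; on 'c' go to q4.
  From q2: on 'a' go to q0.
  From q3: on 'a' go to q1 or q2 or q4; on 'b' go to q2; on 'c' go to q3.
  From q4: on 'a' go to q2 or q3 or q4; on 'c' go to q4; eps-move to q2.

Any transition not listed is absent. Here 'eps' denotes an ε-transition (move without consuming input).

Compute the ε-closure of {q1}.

Begin with {q1}.
No ε-moves leave this set, so the closure equals the set itself.

{q1}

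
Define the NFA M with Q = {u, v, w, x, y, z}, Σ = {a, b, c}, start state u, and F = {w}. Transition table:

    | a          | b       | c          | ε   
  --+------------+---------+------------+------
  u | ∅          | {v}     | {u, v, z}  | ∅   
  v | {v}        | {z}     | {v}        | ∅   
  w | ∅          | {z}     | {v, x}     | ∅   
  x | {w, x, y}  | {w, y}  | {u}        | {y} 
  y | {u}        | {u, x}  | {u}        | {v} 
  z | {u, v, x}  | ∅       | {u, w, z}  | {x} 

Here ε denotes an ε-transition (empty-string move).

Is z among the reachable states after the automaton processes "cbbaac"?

Start in {u}.
Read 'c': {u} → {u, v, x, y, z}.
Read 'b': {u, v, x, y, z} → {u, v, w, x, y, z}.
Read 'b': {u, v, w, x, y, z} → {u, v, w, x, y, z}.
Read 'a': {u, v, w, x, y, z} → {u, v, w, x, y}.
Read 'a': {u, v, w, x, y} → {u, v, w, x, y}.
Read 'c': {u, v, w, x, y} → {u, v, x, y, z}.
State z is in {u, v, x, y, z}.

Yes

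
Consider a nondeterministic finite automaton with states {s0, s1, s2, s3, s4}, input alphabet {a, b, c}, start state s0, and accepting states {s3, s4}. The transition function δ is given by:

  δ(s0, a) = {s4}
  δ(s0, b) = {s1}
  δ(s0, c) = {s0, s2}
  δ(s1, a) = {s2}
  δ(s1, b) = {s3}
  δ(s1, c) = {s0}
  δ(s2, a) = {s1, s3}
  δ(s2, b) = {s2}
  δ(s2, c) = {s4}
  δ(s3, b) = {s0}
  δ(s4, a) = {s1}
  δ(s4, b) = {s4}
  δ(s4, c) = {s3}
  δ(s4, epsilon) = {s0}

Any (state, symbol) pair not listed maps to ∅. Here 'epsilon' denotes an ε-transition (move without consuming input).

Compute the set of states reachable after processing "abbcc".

Start in {s0}.
Read 'a': {s0} → {s0, s4}.
Read 'b': {s0, s4} → {s0, s1, s4}.
Read 'b': {s0, s1, s4} → {s0, s1, s3, s4}.
Read 'c': {s0, s1, s3, s4} → {s0, s2, s3}.
Read 'c': {s0, s2, s3} → {s0, s2, s4}.

{s0, s2, s4}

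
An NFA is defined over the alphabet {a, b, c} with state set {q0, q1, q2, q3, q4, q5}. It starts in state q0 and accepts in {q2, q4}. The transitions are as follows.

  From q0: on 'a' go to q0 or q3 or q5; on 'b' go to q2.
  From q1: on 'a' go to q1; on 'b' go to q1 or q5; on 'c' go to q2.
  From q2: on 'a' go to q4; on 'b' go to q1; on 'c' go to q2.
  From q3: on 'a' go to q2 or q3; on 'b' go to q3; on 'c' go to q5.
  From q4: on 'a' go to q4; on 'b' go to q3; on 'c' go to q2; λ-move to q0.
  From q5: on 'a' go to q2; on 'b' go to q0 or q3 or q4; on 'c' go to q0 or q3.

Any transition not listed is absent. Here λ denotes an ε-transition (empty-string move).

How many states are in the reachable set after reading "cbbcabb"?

Start in {q0}.
Read 'c': {q0} → ∅.
The set is empty and remains empty for the remaining 6 symbols.
That set has 0 states.

0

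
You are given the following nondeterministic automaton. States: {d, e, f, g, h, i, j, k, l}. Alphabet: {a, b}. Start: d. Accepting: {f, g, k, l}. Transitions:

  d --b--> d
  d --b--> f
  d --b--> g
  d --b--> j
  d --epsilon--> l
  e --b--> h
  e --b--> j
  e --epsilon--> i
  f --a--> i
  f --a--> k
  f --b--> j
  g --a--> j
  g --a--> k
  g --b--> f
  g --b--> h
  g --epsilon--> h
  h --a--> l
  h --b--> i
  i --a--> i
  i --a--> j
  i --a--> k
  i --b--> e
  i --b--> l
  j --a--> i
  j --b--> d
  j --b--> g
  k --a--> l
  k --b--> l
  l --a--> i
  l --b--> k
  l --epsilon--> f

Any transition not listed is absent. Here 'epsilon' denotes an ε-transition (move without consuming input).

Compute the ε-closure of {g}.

{g, h}

Begin with {g}.
ε-move g → h; add h.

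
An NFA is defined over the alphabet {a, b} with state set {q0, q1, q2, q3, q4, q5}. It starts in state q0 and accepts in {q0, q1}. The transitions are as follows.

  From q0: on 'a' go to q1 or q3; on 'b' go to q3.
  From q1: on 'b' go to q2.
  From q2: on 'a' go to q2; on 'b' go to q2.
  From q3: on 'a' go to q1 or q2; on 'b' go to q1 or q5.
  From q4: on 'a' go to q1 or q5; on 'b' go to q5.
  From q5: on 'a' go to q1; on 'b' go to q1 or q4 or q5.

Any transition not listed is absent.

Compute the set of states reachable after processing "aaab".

Start in {q0}.
Read 'a': q0→{q1, q3}; now {q1, q3}.
Read 'a': q1→∅, q3→{q1, q2}; now {q1, q2}.
Read 'a': q1→∅, q2→{q2}; now {q2}.
Read 'b': q2→{q2}; now {q2}.

{q2}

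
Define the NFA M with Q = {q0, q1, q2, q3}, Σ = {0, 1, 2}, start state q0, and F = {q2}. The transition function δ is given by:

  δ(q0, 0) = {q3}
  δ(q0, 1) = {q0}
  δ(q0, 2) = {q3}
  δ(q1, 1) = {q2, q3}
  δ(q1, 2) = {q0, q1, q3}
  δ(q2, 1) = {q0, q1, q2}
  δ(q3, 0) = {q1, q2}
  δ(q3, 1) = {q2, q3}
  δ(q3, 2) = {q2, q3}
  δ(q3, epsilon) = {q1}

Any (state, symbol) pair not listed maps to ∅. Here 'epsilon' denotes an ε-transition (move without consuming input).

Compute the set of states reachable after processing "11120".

{q1, q2}

Start in {q0}.
Read '1': q0→{q0}; now {q0}.
Read '1': q0→{q0}; now {q0}.
Read '1': q0→{q0}; now {q0}.
Read '2': q0→{q3}; union {q3}; ε-closure = {q1, q3}.
Read '0': q1→∅, q3→{q1, q2}; now {q1, q2}.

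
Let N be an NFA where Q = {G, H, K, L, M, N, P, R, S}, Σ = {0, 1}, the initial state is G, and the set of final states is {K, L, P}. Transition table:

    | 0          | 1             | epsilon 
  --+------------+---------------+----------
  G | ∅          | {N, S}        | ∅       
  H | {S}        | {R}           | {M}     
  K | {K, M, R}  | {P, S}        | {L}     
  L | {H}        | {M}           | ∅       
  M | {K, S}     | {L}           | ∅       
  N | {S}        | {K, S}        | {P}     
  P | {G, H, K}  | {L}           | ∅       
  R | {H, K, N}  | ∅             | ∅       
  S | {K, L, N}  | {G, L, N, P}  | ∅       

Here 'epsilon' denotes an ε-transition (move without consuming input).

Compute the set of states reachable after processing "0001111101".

Start in {G}.
Read '0': {G} → ∅.
The set is empty and remains empty for the remaining 9 symbols.

∅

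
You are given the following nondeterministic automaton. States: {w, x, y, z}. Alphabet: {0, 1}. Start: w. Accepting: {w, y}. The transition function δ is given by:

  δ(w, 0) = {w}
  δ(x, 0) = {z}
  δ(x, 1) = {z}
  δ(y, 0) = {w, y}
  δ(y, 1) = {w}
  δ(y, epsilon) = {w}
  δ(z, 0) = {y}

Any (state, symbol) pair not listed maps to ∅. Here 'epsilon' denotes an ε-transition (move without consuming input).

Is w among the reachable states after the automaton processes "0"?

Yes

Start in {w}.
Read '0': {w} → {w}.
State w is in {w}.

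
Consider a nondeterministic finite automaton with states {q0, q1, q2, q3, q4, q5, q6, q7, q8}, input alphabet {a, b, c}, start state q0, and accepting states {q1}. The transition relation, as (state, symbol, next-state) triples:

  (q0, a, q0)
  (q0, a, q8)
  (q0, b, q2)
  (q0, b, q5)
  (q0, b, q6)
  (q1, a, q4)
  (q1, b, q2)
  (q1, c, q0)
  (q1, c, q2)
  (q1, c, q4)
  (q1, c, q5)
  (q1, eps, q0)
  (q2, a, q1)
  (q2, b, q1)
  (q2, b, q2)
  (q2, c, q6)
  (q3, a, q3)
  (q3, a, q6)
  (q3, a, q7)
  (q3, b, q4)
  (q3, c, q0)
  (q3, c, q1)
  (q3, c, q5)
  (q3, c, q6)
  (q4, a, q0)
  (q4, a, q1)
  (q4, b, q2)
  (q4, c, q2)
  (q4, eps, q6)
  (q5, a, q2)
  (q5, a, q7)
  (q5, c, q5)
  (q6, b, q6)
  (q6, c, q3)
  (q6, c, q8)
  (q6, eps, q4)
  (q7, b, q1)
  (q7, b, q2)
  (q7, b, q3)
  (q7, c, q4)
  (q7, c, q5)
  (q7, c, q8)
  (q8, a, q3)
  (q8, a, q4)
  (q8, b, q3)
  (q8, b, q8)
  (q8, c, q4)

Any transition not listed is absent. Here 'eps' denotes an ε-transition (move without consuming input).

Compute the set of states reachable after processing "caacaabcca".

Start in {q0}.
Read 'c': q0→∅; now ∅.
The set is empty and remains empty for the remaining 9 symbols.

∅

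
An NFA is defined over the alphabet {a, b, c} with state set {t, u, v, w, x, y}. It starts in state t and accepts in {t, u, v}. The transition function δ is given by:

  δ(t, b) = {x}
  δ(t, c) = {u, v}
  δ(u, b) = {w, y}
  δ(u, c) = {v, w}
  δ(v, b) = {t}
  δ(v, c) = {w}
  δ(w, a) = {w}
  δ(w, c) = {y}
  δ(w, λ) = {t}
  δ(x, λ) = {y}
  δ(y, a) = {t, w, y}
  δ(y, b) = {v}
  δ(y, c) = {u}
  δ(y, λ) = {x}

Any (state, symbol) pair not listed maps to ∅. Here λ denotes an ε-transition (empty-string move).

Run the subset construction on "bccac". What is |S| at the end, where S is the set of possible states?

4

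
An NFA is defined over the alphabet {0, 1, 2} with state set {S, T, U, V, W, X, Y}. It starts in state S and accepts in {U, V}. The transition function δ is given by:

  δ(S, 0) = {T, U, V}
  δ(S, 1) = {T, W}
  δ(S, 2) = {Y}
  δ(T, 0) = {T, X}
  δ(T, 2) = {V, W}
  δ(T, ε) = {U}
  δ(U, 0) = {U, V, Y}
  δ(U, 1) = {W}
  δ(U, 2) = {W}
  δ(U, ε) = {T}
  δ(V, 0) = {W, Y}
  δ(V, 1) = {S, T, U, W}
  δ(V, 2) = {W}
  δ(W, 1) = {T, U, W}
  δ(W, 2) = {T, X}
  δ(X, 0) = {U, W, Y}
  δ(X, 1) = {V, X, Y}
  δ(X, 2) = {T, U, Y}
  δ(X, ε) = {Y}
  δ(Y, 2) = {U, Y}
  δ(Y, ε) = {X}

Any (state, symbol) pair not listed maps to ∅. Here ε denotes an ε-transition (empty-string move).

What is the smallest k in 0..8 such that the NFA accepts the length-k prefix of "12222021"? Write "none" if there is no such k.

1

Start in {S}.
Read '1': S→{T, W}; union {T, W}; ε-closure = {T, U, W}.
None of the earlier sets intersect F, but {T, U, W} does.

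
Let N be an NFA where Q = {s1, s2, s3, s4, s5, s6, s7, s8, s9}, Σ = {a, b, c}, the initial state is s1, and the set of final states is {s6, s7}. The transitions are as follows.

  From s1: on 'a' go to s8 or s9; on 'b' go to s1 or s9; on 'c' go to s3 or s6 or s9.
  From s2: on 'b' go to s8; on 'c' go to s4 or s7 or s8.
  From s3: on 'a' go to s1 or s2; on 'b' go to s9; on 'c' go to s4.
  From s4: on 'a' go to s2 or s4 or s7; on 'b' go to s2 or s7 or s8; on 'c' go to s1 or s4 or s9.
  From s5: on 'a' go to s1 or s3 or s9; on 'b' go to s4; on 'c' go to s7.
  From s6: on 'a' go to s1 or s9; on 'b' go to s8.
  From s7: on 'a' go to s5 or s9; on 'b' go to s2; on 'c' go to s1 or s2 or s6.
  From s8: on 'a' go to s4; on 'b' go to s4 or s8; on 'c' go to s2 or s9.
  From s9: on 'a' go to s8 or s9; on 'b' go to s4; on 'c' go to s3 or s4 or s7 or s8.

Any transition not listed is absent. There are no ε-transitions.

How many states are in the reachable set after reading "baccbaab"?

Start in {s1}.
Read 'b': {s1} → {s1, s9}.
Read 'a': {s1, s9} → {s8, s9}.
Read 'c': {s8, s9} → {s2, s3, s4, s7, s8, s9}.
Read 'c': {s2, s3, s4, s7, s8, s9} → {s1, s2, s3, s4, s6, s7, s8, s9}.
Read 'b': {s1, s2, s3, s4, s6, s7, s8, s9} → {s1, s2, s4, s7, s8, s9}.
Read 'a': {s1, s2, s4, s7, s8, s9} → {s2, s4, s5, s7, s8, s9}.
Read 'a': {s2, s4, s5, s7, s8, s9} → {s1, s2, s3, s4, s5, s7, s8, s9}.
Read 'b': {s1, s2, s3, s4, s5, s7, s8, s9} → {s1, s2, s4, s7, s8, s9}.
That set has 6 states.

6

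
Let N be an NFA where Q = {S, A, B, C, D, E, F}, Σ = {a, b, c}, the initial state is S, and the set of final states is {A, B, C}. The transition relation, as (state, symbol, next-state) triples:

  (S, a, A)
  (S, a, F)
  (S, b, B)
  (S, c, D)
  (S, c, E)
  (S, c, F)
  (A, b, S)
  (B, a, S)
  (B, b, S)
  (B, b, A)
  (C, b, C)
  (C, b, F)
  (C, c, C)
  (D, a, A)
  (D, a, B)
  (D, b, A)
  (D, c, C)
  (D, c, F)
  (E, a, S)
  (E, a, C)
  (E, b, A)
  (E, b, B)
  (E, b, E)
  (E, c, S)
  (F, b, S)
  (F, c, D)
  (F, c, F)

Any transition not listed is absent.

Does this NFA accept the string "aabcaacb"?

No

Start in {S}.
Read 'a': S→{A, F}; now {A, F}.
Read 'a': A→∅, F→∅; now ∅.
The set is empty and remains empty for the remaining 6 symbols.
The final set ∅ contains no accepting state.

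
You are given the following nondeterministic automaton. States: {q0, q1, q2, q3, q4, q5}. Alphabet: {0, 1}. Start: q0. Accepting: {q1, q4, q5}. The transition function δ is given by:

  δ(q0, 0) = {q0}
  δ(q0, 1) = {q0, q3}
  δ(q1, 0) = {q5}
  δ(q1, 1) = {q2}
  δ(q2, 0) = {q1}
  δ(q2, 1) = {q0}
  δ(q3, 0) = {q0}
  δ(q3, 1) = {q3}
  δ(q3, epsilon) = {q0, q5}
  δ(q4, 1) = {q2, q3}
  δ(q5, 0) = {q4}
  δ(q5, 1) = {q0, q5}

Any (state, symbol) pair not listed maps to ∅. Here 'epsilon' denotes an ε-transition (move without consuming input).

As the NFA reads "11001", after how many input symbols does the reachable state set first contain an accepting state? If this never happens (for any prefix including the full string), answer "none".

Start in {q0}.
Read '1': q0→{q0, q3}; union {q0, q3}; ε-closure = {q0, q3, q5}.
None of the earlier sets intersect F, but {q0, q3, q5} does.

1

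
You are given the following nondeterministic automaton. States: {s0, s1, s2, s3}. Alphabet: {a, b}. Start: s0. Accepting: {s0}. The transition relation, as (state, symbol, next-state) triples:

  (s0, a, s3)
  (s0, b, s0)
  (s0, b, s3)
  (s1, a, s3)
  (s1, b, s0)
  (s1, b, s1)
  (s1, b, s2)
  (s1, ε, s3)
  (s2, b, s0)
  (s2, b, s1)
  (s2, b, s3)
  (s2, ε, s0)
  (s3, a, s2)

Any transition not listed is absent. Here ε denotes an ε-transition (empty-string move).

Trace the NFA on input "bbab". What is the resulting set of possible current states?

{s0, s1, s3}

Start in {s0}.
Read 'b': s0→{s0, s3}; now {s0, s3}.
Read 'b': s0→{s0, s3}, s3→∅; now {s0, s3}.
Read 'a': s0→{s3}, s3→{s2}; union {s2, s3}; ε-closure = {s0, s2, s3}.
Read 'b': s0→{s0, s3}, s2→{s0, s1, s3}, s3→∅; now {s0, s1, s3}.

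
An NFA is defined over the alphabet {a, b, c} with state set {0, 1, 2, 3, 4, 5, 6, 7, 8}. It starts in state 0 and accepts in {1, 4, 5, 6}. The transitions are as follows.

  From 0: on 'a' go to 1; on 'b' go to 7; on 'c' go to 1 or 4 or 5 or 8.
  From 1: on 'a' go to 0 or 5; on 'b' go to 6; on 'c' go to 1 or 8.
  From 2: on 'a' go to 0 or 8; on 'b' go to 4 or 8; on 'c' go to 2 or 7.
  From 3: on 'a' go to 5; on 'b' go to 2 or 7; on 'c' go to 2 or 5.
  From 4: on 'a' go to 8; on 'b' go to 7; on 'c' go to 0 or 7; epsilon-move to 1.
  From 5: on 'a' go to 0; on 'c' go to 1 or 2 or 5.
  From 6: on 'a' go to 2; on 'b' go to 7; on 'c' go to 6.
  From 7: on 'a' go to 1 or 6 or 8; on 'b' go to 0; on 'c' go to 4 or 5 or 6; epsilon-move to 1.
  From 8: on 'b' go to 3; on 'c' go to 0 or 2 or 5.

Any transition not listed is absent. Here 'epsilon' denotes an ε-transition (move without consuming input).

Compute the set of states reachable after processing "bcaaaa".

{0, 1, 5}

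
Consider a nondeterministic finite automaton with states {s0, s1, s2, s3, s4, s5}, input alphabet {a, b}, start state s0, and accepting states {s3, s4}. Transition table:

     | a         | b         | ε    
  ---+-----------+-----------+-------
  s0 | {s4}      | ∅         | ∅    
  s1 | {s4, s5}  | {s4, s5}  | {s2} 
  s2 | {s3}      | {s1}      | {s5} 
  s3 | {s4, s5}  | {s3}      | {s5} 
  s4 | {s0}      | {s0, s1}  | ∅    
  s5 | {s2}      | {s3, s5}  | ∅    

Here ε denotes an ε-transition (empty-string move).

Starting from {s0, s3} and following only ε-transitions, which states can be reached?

{s0, s3, s5}

Begin with {s0, s3}.
ε-move s3 → s5; add s5.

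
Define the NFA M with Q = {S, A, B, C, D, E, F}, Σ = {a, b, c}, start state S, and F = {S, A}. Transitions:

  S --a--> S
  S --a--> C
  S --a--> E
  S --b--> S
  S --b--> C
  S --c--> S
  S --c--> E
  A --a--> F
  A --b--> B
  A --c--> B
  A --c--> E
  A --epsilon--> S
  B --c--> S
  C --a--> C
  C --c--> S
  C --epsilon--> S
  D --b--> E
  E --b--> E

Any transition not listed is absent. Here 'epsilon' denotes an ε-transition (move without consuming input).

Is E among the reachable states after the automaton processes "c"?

Yes

Start in {S}.
Read 'c': S→{S, E}; now {S, E}.
State E is in {S, E}.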